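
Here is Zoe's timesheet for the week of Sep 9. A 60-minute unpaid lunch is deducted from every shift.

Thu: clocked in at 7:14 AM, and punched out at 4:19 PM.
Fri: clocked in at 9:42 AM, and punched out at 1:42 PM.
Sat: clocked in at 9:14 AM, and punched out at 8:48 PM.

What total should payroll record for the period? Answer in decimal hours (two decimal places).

Thu: 7:14 AM–4:19 PM = 9 h 5 min; less 60 min break → 8 h 5 min
Fri: 9:42 AM–1:42 PM = 4 h 0 min; less 60 min break → 3 h 0 min
Sat: 9:14 AM–8:48 PM = 11 h 34 min; less 60 min break → 10 h 34 min
Total: 8 h 5 min + 3 h 0 min + 10 h 34 min = 21 h 39 min.

21.65 hours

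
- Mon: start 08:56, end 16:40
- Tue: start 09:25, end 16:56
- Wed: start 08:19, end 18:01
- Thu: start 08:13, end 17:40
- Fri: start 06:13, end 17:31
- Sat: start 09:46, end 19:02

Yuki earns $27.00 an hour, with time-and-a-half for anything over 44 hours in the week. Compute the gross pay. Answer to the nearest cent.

$1632.15

Mon: 08:56–16:40 = 7 h 44 min
Tue: 09:25–16:56 = 7 h 31 min
Wed: 08:19–18:01 = 9 h 42 min
Thu: 08:13–17:40 = 9 h 27 min
Fri: 06:13–17:31 = 11 h 18 min
Sat: 09:46–19:02 = 9 h 16 min
Total worked: 54 h 58 min = 3298 min.
Regular 44 h 0 min = 2640 min at $27.00/h; overtime 10 h 58 min = 658 min at $40.50/h.
Pay = (2640 × $27.00 + 658 × $40.50) ÷ 60 = $1632.15.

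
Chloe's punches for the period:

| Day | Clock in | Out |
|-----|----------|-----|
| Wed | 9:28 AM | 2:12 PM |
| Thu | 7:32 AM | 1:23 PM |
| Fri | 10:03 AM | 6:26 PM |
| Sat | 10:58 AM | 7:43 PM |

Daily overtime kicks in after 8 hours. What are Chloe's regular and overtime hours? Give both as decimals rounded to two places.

Regular 26.58 hours, overtime 1.13 hours

Wed: 9:28 AM–2:12 PM = 4 h 44 min
Thu: 7:32 AM–1:23 PM = 5 h 51 min
Fri: 10:03 AM–6:26 PM = 8 h 23 min
Sat: 10:58 AM–7:43 PM = 8 h 45 min
Wed reg 4 h 44 min / OT 0 h 0 min; Thu reg 5 h 51 min / OT 0 h 0 min; Fri reg 8 h 0 min / OT 0 h 23 min; Sat reg 8 h 0 min / OT 0 h 45 min.
Totals: regular 26 h 35 min, overtime 1 h 8 min.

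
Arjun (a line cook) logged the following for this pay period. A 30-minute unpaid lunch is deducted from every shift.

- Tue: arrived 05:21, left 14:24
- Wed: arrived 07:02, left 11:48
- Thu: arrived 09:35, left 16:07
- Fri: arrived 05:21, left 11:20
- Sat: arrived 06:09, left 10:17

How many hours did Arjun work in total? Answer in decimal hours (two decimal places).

27.97 hours

Tue: 05:21–14:24 = 9 h 3 min; less 30 min break → 8 h 33 min
Wed: 07:02–11:48 = 4 h 46 min; less 30 min break → 4 h 16 min
Thu: 09:35–16:07 = 6 h 32 min; less 30 min break → 6 h 2 min
Fri: 05:21–11:20 = 5 h 59 min; less 30 min break → 5 h 29 min
Sat: 06:09–10:17 = 4 h 8 min; less 30 min break → 3 h 38 min
Total: 8 h 33 min + 4 h 16 min + 6 h 2 min + 5 h 29 min + 3 h 38 min = 27 h 58 min.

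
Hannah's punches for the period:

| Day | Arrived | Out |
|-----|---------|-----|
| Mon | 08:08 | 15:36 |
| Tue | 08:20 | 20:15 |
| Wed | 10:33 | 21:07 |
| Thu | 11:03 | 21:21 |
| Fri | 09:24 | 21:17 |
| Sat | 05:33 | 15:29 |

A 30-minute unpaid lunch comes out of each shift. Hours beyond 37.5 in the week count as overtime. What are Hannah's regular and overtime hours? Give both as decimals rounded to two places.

Regular 37.50 hours, overtime 21.57 hours

Mon: 08:08–15:36 = 7 h 28 min; less 30 min break → 6 h 58 min
Tue: 08:20–20:15 = 11 h 55 min; less 30 min break → 11 h 25 min
Wed: 10:33–21:07 = 10 h 34 min; less 30 min break → 10 h 4 min
Thu: 11:03–21:21 = 10 h 18 min; less 30 min break → 9 h 48 min
Fri: 09:24–21:17 = 11 h 53 min; less 30 min break → 11 h 23 min
Sat: 05:33–15:29 = 9 h 56 min; less 30 min break → 9 h 26 min
Total worked: 59 h 4 min = 59.07 h.
Threshold 37.5 h → overtime 21 h 34 min, regular 37 h 30 min.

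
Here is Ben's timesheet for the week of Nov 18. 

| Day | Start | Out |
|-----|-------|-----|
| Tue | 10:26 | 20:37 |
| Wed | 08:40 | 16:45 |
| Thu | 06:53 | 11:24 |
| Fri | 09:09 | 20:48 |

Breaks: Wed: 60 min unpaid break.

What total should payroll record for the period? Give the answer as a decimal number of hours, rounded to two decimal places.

33.43 hours

Tue: 10:26–20:37 = 10 h 11 min
Wed: 08:40–16:45 = 8 h 5 min; less 60 min break → 7 h 5 min
Thu: 06:53–11:24 = 4 h 31 min
Fri: 09:09–20:48 = 11 h 39 min
Total: 10 h 11 min + 7 h 5 min + 4 h 31 min + 11 h 39 min = 33 h 26 min.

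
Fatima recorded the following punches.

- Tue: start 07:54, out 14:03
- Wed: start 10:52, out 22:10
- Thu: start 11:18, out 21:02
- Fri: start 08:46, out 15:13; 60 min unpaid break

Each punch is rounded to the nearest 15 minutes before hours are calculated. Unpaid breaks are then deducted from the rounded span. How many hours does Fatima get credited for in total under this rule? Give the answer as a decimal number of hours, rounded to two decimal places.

Tue: in 07:54→08:00, out 14:03→14:00; 6 h 0 min
Wed: in 10:52→10:45, out 22:10→22:15; 11 h 30 min
Thu: in 11:18→11:15, out 21:02→21:00; 9 h 45 min
Fri: in 08:46→08:45, out 15:13→15:15; 6 h 30 min − 60 min = 5 h 30 min
Total credited: 32 h 45 min.

32.75 hours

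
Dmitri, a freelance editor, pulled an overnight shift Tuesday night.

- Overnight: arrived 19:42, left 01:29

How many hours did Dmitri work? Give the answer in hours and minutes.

Overnight: 19:42 → midnight = 4 h 18 min; midnight → 01:29 = 1 h 29 min; span 5 h 47 min

5 h 47 min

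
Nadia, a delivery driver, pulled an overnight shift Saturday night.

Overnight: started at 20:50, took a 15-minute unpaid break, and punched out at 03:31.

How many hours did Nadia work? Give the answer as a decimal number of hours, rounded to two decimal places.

6.43 hours

Overnight: 20:50 → midnight = 3 h 10 min; midnight → 03:31 = 3 h 31 min; span 6 h 41 min; less 15 min break → 6 h 26 min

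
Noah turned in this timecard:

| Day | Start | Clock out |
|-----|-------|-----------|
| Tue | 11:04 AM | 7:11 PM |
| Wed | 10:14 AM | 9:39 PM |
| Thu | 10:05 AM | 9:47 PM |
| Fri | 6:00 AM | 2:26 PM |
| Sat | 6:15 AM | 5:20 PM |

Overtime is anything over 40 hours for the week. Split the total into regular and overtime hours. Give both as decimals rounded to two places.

Tue: 11:04 AM–7:11 PM = 8 h 7 min
Wed: 10:14 AM–9:39 PM = 11 h 25 min
Thu: 10:05 AM–9:47 PM = 11 h 42 min
Fri: 6:00 AM–2:26 PM = 8 h 26 min
Sat: 6:15 AM–5:20 PM = 11 h 5 min
Total worked: 50 h 45 min = 50.75 h.
Threshold 40 h → overtime 10 h 45 min, regular 40 h 0 min.

Regular 40.00 hours, overtime 10.75 hours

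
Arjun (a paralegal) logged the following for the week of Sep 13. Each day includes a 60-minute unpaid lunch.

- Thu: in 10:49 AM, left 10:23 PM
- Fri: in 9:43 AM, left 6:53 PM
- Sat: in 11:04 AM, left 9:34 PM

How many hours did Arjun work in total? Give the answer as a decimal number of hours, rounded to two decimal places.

Thu: 10:49 AM–10:23 PM = 11 h 34 min; less 60 min break → 10 h 34 min
Fri: 9:43 AM–6:53 PM = 9 h 10 min; less 60 min break → 8 h 10 min
Sat: 11:04 AM–9:34 PM = 10 h 30 min; less 60 min break → 9 h 30 min
Total: 10 h 34 min + 8 h 10 min + 9 h 30 min = 28 h 14 min.

28.23 hours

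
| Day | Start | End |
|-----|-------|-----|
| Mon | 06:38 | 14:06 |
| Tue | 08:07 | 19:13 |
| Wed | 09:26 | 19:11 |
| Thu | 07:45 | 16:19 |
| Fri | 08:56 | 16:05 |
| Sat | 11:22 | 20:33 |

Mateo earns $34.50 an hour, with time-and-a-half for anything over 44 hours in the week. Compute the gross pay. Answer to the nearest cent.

$1994.96

Mon: 06:38–14:06 = 7 h 28 min
Tue: 08:07–19:13 = 11 h 6 min
Wed: 09:26–19:11 = 9 h 45 min
Thu: 07:45–16:19 = 8 h 34 min
Fri: 08:56–16:05 = 7 h 9 min
Sat: 11:22–20:33 = 9 h 11 min
Total worked: 53 h 13 min = 3193 min.
Regular 44 h 0 min = 2640 min at $34.50/h; overtime 9 h 13 min = 553 min at $51.75/h.
Pay = (2640 × $34.50 + 553 × $51.75) ÷ 60 = $1994.96.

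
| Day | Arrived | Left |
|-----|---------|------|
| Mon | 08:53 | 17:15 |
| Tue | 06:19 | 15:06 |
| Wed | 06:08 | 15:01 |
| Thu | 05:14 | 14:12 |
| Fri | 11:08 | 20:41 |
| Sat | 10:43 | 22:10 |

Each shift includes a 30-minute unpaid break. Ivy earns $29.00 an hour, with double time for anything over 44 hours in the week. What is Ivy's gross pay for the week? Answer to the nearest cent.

Mon: 08:53–17:15 = 8 h 22 min; less 30 min break → 7 h 52 min
Tue: 06:19–15:06 = 8 h 47 min; less 30 min break → 8 h 17 min
Wed: 06:08–15:01 = 8 h 53 min; less 30 min break → 8 h 23 min
Thu: 05:14–14:12 = 8 h 58 min; less 30 min break → 8 h 28 min
Fri: 11:08–20:41 = 9 h 33 min; less 30 min break → 9 h 3 min
Sat: 10:43–22:10 = 11 h 27 min; less 30 min break → 10 h 57 min
Total worked: 53 h 0 min = 3180 min.
Regular 44 h 0 min = 2640 min at $29.00/h; overtime 9 h 0 min = 540 min at $58.00/h.
Pay = (2640 × $29.00 + 540 × $58.00) ÷ 60 = $1798.00.

$1798.00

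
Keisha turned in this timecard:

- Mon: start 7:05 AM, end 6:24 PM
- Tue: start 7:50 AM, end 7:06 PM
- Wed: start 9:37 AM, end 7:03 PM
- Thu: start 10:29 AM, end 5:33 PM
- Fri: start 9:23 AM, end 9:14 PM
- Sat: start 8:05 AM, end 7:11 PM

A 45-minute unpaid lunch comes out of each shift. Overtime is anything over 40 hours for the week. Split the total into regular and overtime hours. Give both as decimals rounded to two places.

Regular 40.00 hours, overtime 17.53 hours

Mon: 7:05 AM–6:24 PM = 11 h 19 min; less 45 min break → 10 h 34 min
Tue: 7:50 AM–7:06 PM = 11 h 16 min; less 45 min break → 10 h 31 min
Wed: 9:37 AM–7:03 PM = 9 h 26 min; less 45 min break → 8 h 41 min
Thu: 10:29 AM–5:33 PM = 7 h 4 min; less 45 min break → 6 h 19 min
Fri: 9:23 AM–9:14 PM = 11 h 51 min; less 45 min break → 11 h 6 min
Sat: 8:05 AM–7:11 PM = 11 h 6 min; less 45 min break → 10 h 21 min
Total worked: 57 h 32 min = 57.53 h.
Threshold 40 h → overtime 17 h 32 min, regular 40 h 0 min.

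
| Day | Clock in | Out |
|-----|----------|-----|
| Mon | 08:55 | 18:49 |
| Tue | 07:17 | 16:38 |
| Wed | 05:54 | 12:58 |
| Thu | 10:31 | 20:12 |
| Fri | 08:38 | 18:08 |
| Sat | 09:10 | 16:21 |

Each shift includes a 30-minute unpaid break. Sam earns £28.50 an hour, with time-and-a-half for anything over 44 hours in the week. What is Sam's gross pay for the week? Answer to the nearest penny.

£1496.96

Mon: 08:55–18:49 = 9 h 54 min; less 30 min break → 9 h 24 min
Tue: 07:17–16:38 = 9 h 21 min; less 30 min break → 8 h 51 min
Wed: 05:54–12:58 = 7 h 4 min; less 30 min break → 6 h 34 min
Thu: 10:31–20:12 = 9 h 41 min; less 30 min break → 9 h 11 min
Fri: 08:38–18:08 = 9 h 30 min; less 30 min break → 9 h 0 min
Sat: 09:10–16:21 = 7 h 11 min; less 30 min break → 6 h 41 min
Total worked: 49 h 41 min = 2981 min.
Regular 44 h 0 min = 2640 min at £28.50/h; overtime 5 h 41 min = 341 min at £42.75/h.
Pay = (2640 × £28.50 + 341 × £42.75) ÷ 60 = £1496.96.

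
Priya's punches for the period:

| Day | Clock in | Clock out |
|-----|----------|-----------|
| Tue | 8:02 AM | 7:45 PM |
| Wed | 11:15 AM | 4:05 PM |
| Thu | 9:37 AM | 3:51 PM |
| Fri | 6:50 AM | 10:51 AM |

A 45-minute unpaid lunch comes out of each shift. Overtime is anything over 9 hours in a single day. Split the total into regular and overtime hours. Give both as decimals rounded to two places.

Tue: 8:02 AM–7:45 PM = 11 h 43 min; less 45 min break → 10 h 58 min
Wed: 11:15 AM–4:05 PM = 4 h 50 min; less 45 min break → 4 h 5 min
Thu: 9:37 AM–3:51 PM = 6 h 14 min; less 45 min break → 5 h 29 min
Fri: 6:50 AM–10:51 AM = 4 h 1 min; less 45 min break → 3 h 16 min
Tue reg 9 h 0 min / OT 1 h 58 min; Wed reg 4 h 5 min / OT 0 h 0 min; Thu reg 5 h 29 min / OT 0 h 0 min; Fri reg 3 h 16 min / OT 0 h 0 min.
Totals: regular 21 h 50 min, overtime 1 h 58 min.

Regular 21.83 hours, overtime 1.97 hours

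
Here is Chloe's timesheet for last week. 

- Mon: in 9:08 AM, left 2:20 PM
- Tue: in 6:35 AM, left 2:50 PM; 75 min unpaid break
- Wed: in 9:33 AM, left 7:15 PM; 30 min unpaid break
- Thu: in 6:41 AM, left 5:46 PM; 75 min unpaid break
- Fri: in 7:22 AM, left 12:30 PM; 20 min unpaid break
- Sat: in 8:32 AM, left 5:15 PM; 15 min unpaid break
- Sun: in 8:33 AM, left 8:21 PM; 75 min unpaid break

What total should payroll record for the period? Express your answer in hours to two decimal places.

55.05 hours

Mon: 9:08 AM–2:20 PM = 5 h 12 min
Tue: 6:35 AM–2:50 PM = 8 h 15 min; less 75 min break → 7 h 0 min
Wed: 9:33 AM–7:15 PM = 9 h 42 min; less 30 min break → 9 h 12 min
Thu: 6:41 AM–5:46 PM = 11 h 5 min; less 75 min break → 9 h 50 min
Fri: 7:22 AM–12:30 PM = 5 h 8 min; less 20 min break → 4 h 48 min
Sat: 8:32 AM–5:15 PM = 8 h 43 min; less 15 min break → 8 h 28 min
Sun: 8:33 AM–8:21 PM = 11 h 48 min; less 75 min break → 10 h 33 min
Total: 5 h 12 min + 7 h 0 min + 9 h 12 min + 9 h 50 min + 4 h 48 min + 8 h 28 min + 10 h 33 min = 55 h 3 min.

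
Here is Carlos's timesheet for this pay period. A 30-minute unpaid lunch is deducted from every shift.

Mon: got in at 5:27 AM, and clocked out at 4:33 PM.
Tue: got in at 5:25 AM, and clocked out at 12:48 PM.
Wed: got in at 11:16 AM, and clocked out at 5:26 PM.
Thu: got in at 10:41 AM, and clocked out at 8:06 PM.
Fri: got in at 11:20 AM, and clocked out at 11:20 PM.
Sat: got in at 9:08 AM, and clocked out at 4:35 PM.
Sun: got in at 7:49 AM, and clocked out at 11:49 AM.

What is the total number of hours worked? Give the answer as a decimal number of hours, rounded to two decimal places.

54.02 hours

Mon: 5:27 AM–4:33 PM = 11 h 6 min; less 30 min break → 10 h 36 min
Tue: 5:25 AM–12:48 PM = 7 h 23 min; less 30 min break → 6 h 53 min
Wed: 11:16 AM–5:26 PM = 6 h 10 min; less 30 min break → 5 h 40 min
Thu: 10:41 AM–8:06 PM = 9 h 25 min; less 30 min break → 8 h 55 min
Fri: 11:20 AM–11:20 PM = 12 h 0 min; less 30 min break → 11 h 30 min
Sat: 9:08 AM–4:35 PM = 7 h 27 min; less 30 min break → 6 h 57 min
Sun: 7:49 AM–11:49 AM = 4 h 0 min; less 30 min break → 3 h 30 min
Total: 10 h 36 min + 6 h 53 min + 5 h 40 min + 8 h 55 min + 11 h 30 min + 6 h 57 min + 3 h 30 min = 54 h 1 min.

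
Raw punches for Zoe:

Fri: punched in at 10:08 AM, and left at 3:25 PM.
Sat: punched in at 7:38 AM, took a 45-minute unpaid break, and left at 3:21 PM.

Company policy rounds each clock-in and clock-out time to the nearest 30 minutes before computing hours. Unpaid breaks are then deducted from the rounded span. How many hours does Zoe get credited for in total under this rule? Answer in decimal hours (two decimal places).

12.75 hours

Fri: in 10:08 AM→10:00 AM, out 3:25 PM→3:30 PM; 5 h 30 min
Sat: in 7:38 AM→7:30 AM, out 3:21 PM→3:30 PM; 8 h 0 min − 45 min = 7 h 15 min
Total credited: 12 h 45 min.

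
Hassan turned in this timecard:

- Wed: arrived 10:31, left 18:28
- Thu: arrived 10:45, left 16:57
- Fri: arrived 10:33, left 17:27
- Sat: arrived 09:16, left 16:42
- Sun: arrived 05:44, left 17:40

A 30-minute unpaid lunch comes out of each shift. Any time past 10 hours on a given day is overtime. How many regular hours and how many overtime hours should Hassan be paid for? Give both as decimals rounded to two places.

Wed: 10:31–18:28 = 7 h 57 min; less 30 min break → 7 h 27 min
Thu: 10:45–16:57 = 6 h 12 min; less 30 min break → 5 h 42 min
Fri: 10:33–17:27 = 6 h 54 min; less 30 min break → 6 h 24 min
Sat: 09:16–16:42 = 7 h 26 min; less 30 min break → 6 h 56 min
Sun: 05:44–17:40 = 11 h 56 min; less 30 min break → 11 h 26 min
Wed reg 7 h 27 min / OT 0 h 0 min; Thu reg 5 h 42 min / OT 0 h 0 min; Fri reg 6 h 24 min / OT 0 h 0 min; Sat reg 6 h 56 min / OT 0 h 0 min; Sun reg 10 h 0 min / OT 1 h 26 min.
Totals: regular 36 h 29 min, overtime 1 h 26 min.

Regular 36.48 hours, overtime 1.43 hours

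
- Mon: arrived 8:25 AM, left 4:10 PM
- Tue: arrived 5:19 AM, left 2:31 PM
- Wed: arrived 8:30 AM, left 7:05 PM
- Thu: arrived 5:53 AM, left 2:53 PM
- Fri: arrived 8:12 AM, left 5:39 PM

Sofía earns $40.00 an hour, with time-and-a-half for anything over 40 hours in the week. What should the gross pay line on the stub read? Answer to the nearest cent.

$1959.00

Mon: 8:25 AM–4:10 PM = 7 h 45 min
Tue: 5:19 AM–2:31 PM = 9 h 12 min
Wed: 8:30 AM–7:05 PM = 10 h 35 min
Thu: 5:53 AM–2:53 PM = 9 h 0 min
Fri: 8:12 AM–5:39 PM = 9 h 27 min
Total worked: 45 h 59 min = 2759 min.
Regular 40 h 0 min = 2400 min at $40.00/h; overtime 5 h 59 min = 359 min at $60.00/h.
Pay = (2400 × $40.00 + 359 × $60.00) ÷ 60 = $1959.00.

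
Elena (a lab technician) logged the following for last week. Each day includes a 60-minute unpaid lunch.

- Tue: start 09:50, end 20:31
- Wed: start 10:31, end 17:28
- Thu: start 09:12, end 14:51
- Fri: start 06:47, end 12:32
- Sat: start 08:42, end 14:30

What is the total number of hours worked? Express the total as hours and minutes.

29 h 50 min

Tue: 09:50–20:31 = 10 h 41 min; less 60 min break → 9 h 41 min
Wed: 10:31–17:28 = 6 h 57 min; less 60 min break → 5 h 57 min
Thu: 09:12–14:51 = 5 h 39 min; less 60 min break → 4 h 39 min
Fri: 06:47–12:32 = 5 h 45 min; less 60 min break → 4 h 45 min
Sat: 08:42–14:30 = 5 h 48 min; less 60 min break → 4 h 48 min
Total: 9 h 41 min + 5 h 57 min + 4 h 39 min + 4 h 45 min + 4 h 48 min = 29 h 50 min.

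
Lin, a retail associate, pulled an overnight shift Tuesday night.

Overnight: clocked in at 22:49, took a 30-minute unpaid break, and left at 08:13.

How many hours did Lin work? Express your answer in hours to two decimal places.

8.90 hours

Overnight: 22:49 → midnight = 1 h 11 min; midnight → 08:13 = 8 h 13 min; span 9 h 24 min; less 30 min break → 8 h 54 min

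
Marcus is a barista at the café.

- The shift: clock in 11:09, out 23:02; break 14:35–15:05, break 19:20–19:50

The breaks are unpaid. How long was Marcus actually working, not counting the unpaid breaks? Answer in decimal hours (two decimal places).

The shift: 11:09–23:02 = 11 h 53 min; less 60 min break → 10 h 53 min

10.88 hours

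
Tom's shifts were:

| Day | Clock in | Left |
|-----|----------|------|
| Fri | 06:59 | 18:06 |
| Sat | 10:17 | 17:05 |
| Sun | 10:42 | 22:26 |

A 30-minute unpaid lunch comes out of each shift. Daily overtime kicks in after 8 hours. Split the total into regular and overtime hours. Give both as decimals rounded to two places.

Regular 22.30 hours, overtime 5.85 hours

Fri: 06:59–18:06 = 11 h 7 min; less 30 min break → 10 h 37 min
Sat: 10:17–17:05 = 6 h 48 min; less 30 min break → 6 h 18 min
Sun: 10:42–22:26 = 11 h 44 min; less 30 min break → 11 h 14 min
Fri reg 8 h 0 min / OT 2 h 37 min; Sat reg 6 h 18 min / OT 0 h 0 min; Sun reg 8 h 0 min / OT 3 h 14 min.
Totals: regular 22 h 18 min, overtime 5 h 51 min.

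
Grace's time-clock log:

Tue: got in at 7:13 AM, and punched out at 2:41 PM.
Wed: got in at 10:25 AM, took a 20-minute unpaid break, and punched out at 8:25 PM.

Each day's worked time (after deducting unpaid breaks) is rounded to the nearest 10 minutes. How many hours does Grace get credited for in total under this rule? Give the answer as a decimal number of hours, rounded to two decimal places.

17.17 hours

Tue: 7:13 AM–2:41 PM = 7 h 28 min → rounds to 7 h 30 min
Wed: 10:25 AM–8:25 PM = 10 h 0 min − 20 min = 9 h 40 min → rounds to 9 h 40 min
Total credited: 17 h 10 min.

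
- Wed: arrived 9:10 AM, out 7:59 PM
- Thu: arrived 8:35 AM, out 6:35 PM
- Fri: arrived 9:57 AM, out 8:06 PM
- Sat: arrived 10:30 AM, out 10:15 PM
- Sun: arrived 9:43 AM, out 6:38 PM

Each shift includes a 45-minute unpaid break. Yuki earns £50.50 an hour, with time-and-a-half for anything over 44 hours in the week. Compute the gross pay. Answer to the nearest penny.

Wed: 9:10 AM–7:59 PM = 10 h 49 min; less 45 min break → 10 h 4 min
Thu: 8:35 AM–6:35 PM = 10 h 0 min; less 45 min break → 9 h 15 min
Fri: 9:57 AM–8:06 PM = 10 h 9 min; less 45 min break → 9 h 24 min
Sat: 10:30 AM–10:15 PM = 11 h 45 min; less 45 min break → 11 h 0 min
Sun: 9:43 AM–6:38 PM = 8 h 55 min; less 45 min break → 8 h 10 min
Total worked: 47 h 53 min = 2873 min.
Regular 44 h 0 min = 2640 min at £50.50/h; overtime 3 h 53 min = 233 min at £75.75/h.
Pay = (2640 × £50.50 + 233 × £75.75) ÷ 60 = £2516.16.

£2516.16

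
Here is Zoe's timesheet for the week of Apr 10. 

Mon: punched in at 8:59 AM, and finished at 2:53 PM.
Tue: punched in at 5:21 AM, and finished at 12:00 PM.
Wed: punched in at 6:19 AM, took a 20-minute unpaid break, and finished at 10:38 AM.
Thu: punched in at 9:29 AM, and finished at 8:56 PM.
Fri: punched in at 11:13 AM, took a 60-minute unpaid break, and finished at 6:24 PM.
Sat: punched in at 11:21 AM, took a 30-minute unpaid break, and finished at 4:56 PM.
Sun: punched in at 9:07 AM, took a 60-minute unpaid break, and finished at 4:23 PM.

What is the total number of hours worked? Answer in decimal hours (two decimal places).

Mon: 8:59 AM–2:53 PM = 5 h 54 min
Tue: 5:21 AM–12:00 PM = 6 h 39 min
Wed: 6:19 AM–10:38 AM = 4 h 19 min; less 20 min break → 3 h 59 min
Thu: 9:29 AM–8:56 PM = 11 h 27 min
Fri: 11:13 AM–6:24 PM = 7 h 11 min; less 60 min break → 6 h 11 min
Sat: 11:21 AM–4:56 PM = 5 h 35 min; less 30 min break → 5 h 5 min
Sun: 9:07 AM–4:23 PM = 7 h 16 min; less 60 min break → 6 h 16 min
Total: 5 h 54 min + 6 h 39 min + 3 h 59 min + 11 h 27 min + 6 h 11 min + 5 h 5 min + 6 h 16 min = 45 h 31 min.

45.52 hours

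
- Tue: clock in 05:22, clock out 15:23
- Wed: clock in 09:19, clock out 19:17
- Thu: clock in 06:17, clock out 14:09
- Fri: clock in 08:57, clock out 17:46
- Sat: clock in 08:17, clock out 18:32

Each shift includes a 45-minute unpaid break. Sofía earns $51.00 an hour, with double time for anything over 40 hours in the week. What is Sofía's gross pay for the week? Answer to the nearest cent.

Tue: 05:22–15:23 = 10 h 1 min; less 45 min break → 9 h 16 min
Wed: 09:19–19:17 = 9 h 58 min; less 45 min break → 9 h 13 min
Thu: 06:17–14:09 = 7 h 52 min; less 45 min break → 7 h 7 min
Fri: 08:57–17:46 = 8 h 49 min; less 45 min break → 8 h 4 min
Sat: 08:17–18:32 = 10 h 15 min; less 45 min break → 9 h 30 min
Total worked: 43 h 10 min = 2590 min.
Regular 40 h 0 min = 2400 min at $51.00/h; overtime 3 h 10 min = 190 min at $102.00/h.
Pay = (2400 × $51.00 + 190 × $102.00) ÷ 60 = $2363.00.

$2363.00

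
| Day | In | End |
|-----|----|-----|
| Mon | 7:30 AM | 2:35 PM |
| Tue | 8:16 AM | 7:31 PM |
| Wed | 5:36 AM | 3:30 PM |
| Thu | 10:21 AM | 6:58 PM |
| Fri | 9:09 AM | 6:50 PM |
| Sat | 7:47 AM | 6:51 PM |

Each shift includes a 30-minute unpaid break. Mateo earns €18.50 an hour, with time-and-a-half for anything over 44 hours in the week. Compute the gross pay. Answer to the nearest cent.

Mon: 7:30 AM–2:35 PM = 7 h 5 min; less 30 min break → 6 h 35 min
Tue: 8:16 AM–7:31 PM = 11 h 15 min; less 30 min break → 10 h 45 min
Wed: 5:36 AM–3:30 PM = 9 h 54 min; less 30 min break → 9 h 24 min
Thu: 10:21 AM–6:58 PM = 8 h 37 min; less 30 min break → 8 h 7 min
Fri: 9:09 AM–6:50 PM = 9 h 41 min; less 30 min break → 9 h 11 min
Sat: 7:47 AM–6:51 PM = 11 h 4 min; less 30 min break → 10 h 34 min
Total worked: 54 h 36 min = 3276 min.
Regular 44 h 0 min = 2640 min at €18.50/h; overtime 10 h 36 min = 636 min at €27.75/h.
Pay = (2640 × €18.50 + 636 × €27.75) ÷ 60 = €1108.15.

€1108.15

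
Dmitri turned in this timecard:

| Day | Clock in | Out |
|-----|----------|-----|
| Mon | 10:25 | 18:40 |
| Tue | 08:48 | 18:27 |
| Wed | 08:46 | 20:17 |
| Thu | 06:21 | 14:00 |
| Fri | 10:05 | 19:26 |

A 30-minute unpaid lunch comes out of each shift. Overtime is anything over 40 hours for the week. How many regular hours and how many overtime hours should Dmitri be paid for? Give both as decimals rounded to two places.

Regular 40.00 hours, overtime 3.92 hours

Mon: 10:25–18:40 = 8 h 15 min; less 30 min break → 7 h 45 min
Tue: 08:48–18:27 = 9 h 39 min; less 30 min break → 9 h 9 min
Wed: 08:46–20:17 = 11 h 31 min; less 30 min break → 11 h 1 min
Thu: 06:21–14:00 = 7 h 39 min; less 30 min break → 7 h 9 min
Fri: 10:05–19:26 = 9 h 21 min; less 30 min break → 8 h 51 min
Total worked: 43 h 55 min = 43.92 h.
Threshold 40 h → overtime 3 h 55 min, regular 40 h 0 min.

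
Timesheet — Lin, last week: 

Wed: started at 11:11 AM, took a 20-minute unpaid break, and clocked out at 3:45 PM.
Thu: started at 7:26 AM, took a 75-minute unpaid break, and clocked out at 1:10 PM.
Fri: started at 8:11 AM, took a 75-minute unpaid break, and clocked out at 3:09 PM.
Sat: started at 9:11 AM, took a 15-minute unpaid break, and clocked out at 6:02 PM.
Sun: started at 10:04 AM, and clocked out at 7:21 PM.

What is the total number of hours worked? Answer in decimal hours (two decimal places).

32.32 hours

Wed: 11:11 AM–3:45 PM = 4 h 34 min; less 20 min break → 4 h 14 min
Thu: 7:26 AM–1:10 PM = 5 h 44 min; less 75 min break → 4 h 29 min
Fri: 8:11 AM–3:09 PM = 6 h 58 min; less 75 min break → 5 h 43 min
Sat: 9:11 AM–6:02 PM = 8 h 51 min; less 15 min break → 8 h 36 min
Sun: 10:04 AM–7:21 PM = 9 h 17 min
Total: 4 h 14 min + 4 h 29 min + 5 h 43 min + 8 h 36 min + 9 h 17 min = 32 h 19 min.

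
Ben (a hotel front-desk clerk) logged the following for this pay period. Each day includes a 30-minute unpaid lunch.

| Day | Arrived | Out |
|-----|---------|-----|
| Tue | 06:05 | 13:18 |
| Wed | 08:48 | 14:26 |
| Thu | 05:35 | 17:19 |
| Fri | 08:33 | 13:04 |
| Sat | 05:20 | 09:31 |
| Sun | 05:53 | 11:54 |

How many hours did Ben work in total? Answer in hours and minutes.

36 h 18 min

Tue: 06:05–13:18 = 7 h 13 min; less 30 min break → 6 h 43 min
Wed: 08:48–14:26 = 5 h 38 min; less 30 min break → 5 h 8 min
Thu: 05:35–17:19 = 11 h 44 min; less 30 min break → 11 h 14 min
Fri: 08:33–13:04 = 4 h 31 min; less 30 min break → 4 h 1 min
Sat: 05:20–09:31 = 4 h 11 min; less 30 min break → 3 h 41 min
Sun: 05:53–11:54 = 6 h 1 min; less 30 min break → 5 h 31 min
Total: 6 h 43 min + 5 h 8 min + 11 h 14 min + 4 h 1 min + 3 h 41 min + 5 h 31 min = 36 h 18 min.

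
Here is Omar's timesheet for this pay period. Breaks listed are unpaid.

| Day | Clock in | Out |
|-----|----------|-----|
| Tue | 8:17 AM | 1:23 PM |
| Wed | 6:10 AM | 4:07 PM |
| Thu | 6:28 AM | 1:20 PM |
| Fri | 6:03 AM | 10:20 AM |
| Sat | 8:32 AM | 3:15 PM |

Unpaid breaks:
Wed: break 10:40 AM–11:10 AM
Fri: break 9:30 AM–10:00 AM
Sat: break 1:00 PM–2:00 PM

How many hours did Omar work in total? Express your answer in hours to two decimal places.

Tue: 8:17 AM–1:23 PM = 5 h 6 min
Wed: 6:10 AM–4:07 PM = 9 h 57 min; less 30 min break → 9 h 27 min
Thu: 6:28 AM–1:20 PM = 6 h 52 min
Fri: 6:03 AM–10:20 AM = 4 h 17 min; less 30 min break → 3 h 47 min
Sat: 8:32 AM–3:15 PM = 6 h 43 min; less 60 min break → 5 h 43 min
Total: 5 h 6 min + 9 h 27 min + 6 h 52 min + 3 h 47 min + 5 h 43 min = 30 h 55 min.

30.92 hours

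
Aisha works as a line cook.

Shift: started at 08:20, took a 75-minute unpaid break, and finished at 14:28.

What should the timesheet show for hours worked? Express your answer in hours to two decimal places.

Shift: 08:20–14:28 = 6 h 8 min; less 75 min break → 4 h 53 min

4.88 hours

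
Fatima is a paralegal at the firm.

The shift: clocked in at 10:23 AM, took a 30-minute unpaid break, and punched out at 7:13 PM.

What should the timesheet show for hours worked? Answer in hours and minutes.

The shift: 10:23 AM–7:13 PM = 8 h 50 min; less 30 min break → 8 h 20 min

8 h 20 min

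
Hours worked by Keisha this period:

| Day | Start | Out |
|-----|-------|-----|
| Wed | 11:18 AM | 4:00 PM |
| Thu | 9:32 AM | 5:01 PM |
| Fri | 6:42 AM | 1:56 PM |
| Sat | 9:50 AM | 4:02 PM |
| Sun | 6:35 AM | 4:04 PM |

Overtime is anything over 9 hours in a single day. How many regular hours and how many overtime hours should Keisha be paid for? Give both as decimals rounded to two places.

Regular 34.62 hours, overtime 0.48 hours

Wed: 11:18 AM–4:00 PM = 4 h 42 min
Thu: 9:32 AM–5:01 PM = 7 h 29 min
Fri: 6:42 AM–1:56 PM = 7 h 14 min
Sat: 9:50 AM–4:02 PM = 6 h 12 min
Sun: 6:35 AM–4:04 PM = 9 h 29 min
Wed reg 4 h 42 min / OT 0 h 0 min; Thu reg 7 h 29 min / OT 0 h 0 min; Fri reg 7 h 14 min / OT 0 h 0 min; Sat reg 6 h 12 min / OT 0 h 0 min; Sun reg 9 h 0 min / OT 0 h 29 min.
Totals: regular 34 h 37 min, overtime 0 h 29 min.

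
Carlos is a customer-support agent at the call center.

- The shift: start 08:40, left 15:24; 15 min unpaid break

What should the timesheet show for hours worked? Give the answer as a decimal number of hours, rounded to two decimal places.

6.48 hours

The shift: 08:40–15:24 = 6 h 44 min; less 15 min break → 6 h 29 min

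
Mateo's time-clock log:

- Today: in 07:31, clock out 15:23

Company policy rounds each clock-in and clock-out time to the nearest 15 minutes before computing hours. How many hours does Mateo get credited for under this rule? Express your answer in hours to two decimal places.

Today: in 07:31→07:30, out 15:23→15:30; 8 h 0 min

8.00 hours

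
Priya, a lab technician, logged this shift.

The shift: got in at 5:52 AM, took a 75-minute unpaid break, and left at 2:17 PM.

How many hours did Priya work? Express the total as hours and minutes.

7 h 10 min

The shift: 5:52 AM–2:17 PM = 8 h 25 min; less 75 min break → 7 h 10 min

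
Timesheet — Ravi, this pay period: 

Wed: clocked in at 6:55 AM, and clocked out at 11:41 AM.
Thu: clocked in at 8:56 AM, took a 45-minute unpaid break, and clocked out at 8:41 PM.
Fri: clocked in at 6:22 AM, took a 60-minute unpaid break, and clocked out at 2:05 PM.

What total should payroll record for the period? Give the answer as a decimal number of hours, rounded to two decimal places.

22.48 hours

Wed: 6:55 AM–11:41 AM = 4 h 46 min
Thu: 8:56 AM–8:41 PM = 11 h 45 min; less 45 min break → 11 h 0 min
Fri: 6:22 AM–2:05 PM = 7 h 43 min; less 60 min break → 6 h 43 min
Total: 4 h 46 min + 11 h 0 min + 6 h 43 min = 22 h 29 min.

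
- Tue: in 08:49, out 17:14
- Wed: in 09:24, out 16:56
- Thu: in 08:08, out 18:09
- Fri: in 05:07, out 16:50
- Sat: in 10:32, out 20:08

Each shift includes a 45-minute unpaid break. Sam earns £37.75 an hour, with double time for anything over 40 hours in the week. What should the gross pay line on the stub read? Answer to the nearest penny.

£1776.77

Tue: 08:49–17:14 = 8 h 25 min; less 45 min break → 7 h 40 min
Wed: 09:24–16:56 = 7 h 32 min; less 45 min break → 6 h 47 min
Thu: 08:08–18:09 = 10 h 1 min; less 45 min break → 9 h 16 min
Fri: 05:07–16:50 = 11 h 43 min; less 45 min break → 10 h 58 min
Sat: 10:32–20:08 = 9 h 36 min; less 45 min break → 8 h 51 min
Total worked: 43 h 32 min = 2612 min.
Regular 40 h 0 min = 2400 min at £37.75/h; overtime 3 h 32 min = 212 min at £75.50/h.
Pay = (2400 × £37.75 + 212 × £75.50) ÷ 60 = £1776.77.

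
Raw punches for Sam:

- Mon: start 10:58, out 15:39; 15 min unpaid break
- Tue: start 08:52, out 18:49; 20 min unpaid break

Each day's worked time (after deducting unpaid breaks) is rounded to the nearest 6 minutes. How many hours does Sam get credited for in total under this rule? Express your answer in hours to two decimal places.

14.00 hours

Mon: 10:58–15:39 = 4 h 41 min − 15 min = 4 h 26 min → rounds to 4 h 24 min
Tue: 08:52–18:49 = 9 h 57 min − 20 min = 9 h 37 min → rounds to 9 h 36 min
Total credited: 14 h 0 min.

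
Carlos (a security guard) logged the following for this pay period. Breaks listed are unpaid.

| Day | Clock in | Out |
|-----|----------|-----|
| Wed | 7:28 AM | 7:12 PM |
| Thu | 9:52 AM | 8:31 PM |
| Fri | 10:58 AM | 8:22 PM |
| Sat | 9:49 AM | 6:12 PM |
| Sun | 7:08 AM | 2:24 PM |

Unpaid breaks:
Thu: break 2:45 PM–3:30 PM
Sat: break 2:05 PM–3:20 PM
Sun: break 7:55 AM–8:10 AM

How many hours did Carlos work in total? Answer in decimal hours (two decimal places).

Wed: 7:28 AM–7:12 PM = 11 h 44 min
Thu: 9:52 AM–8:31 PM = 10 h 39 min; less 45 min break → 9 h 54 min
Fri: 10:58 AM–8:22 PM = 9 h 24 min
Sat: 9:49 AM–6:12 PM = 8 h 23 min; less 75 min break → 7 h 8 min
Sun: 7:08 AM–2:24 PM = 7 h 16 min; less 15 min break → 7 h 1 min
Total: 11 h 44 min + 9 h 54 min + 9 h 24 min + 7 h 8 min + 7 h 1 min = 45 h 11 min.

45.18 hours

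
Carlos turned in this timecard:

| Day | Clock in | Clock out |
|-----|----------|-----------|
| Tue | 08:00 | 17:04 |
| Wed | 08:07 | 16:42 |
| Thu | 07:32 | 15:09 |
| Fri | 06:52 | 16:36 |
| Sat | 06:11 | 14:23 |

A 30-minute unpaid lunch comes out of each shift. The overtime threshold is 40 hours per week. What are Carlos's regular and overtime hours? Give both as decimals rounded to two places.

Tue: 08:00–17:04 = 9 h 4 min; less 30 min break → 8 h 34 min
Wed: 08:07–16:42 = 8 h 35 min; less 30 min break → 8 h 5 min
Thu: 07:32–15:09 = 7 h 37 min; less 30 min break → 7 h 7 min
Fri: 06:52–16:36 = 9 h 44 min; less 30 min break → 9 h 14 min
Sat: 06:11–14:23 = 8 h 12 min; less 30 min break → 7 h 42 min
Total worked: 40 h 42 min = 40.70 h.
Threshold 40 h → overtime 0 h 42 min, regular 40 h 0 min.

Regular 40.00 hours, overtime 0.70 hours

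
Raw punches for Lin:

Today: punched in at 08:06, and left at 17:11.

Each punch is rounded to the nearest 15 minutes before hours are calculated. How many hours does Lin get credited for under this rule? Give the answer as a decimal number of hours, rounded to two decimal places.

Today: in 08:06→08:00, out 17:11→17:15; 9 h 15 min

9.25 hours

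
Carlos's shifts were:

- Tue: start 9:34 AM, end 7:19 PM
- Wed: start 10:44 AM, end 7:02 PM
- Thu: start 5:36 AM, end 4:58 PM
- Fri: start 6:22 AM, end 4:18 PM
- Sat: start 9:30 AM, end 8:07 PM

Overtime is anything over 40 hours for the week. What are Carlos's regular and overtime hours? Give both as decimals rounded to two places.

Tue: 9:34 AM–7:19 PM = 9 h 45 min
Wed: 10:44 AM–7:02 PM = 8 h 18 min
Thu: 5:36 AM–4:58 PM = 11 h 22 min
Fri: 6:22 AM–4:18 PM = 9 h 56 min
Sat: 9:30 AM–8:07 PM = 10 h 37 min
Total worked: 49 h 58 min = 49.97 h.
Threshold 40 h → overtime 9 h 58 min, regular 40 h 0 min.

Regular 40.00 hours, overtime 9.97 hours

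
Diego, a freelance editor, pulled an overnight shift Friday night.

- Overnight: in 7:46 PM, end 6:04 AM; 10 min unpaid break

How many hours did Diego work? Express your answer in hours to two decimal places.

Overnight: 7:46 PM → midnight = 4 h 14 min; midnight → 6:04 AM = 6 h 4 min; span 10 h 18 min; less 10 min break → 10 h 8 min

10.13 hours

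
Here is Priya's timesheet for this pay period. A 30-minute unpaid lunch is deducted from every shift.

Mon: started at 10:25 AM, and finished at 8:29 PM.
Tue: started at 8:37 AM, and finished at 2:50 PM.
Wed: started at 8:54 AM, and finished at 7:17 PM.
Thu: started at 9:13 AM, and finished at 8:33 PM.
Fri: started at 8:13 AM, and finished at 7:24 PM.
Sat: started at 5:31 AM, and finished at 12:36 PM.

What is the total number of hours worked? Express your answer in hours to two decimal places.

53.27 hours

Mon: 10:25 AM–8:29 PM = 10 h 4 min; less 30 min break → 9 h 34 min
Tue: 8:37 AM–2:50 PM = 6 h 13 min; less 30 min break → 5 h 43 min
Wed: 8:54 AM–7:17 PM = 10 h 23 min; less 30 min break → 9 h 53 min
Thu: 9:13 AM–8:33 PM = 11 h 20 min; less 30 min break → 10 h 50 min
Fri: 8:13 AM–7:24 PM = 11 h 11 min; less 30 min break → 10 h 41 min
Sat: 5:31 AM–12:36 PM = 7 h 5 min; less 30 min break → 6 h 35 min
Total: 9 h 34 min + 5 h 43 min + 9 h 53 min + 10 h 50 min + 10 h 41 min + 6 h 35 min = 53 h 16 min.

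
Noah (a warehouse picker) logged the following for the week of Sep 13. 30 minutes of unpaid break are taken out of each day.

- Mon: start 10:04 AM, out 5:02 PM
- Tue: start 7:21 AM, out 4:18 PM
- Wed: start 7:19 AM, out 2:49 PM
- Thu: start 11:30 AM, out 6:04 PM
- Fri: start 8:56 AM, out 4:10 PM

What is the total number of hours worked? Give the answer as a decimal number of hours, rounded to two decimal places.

Mon: 10:04 AM–5:02 PM = 6 h 58 min; less 30 min break → 6 h 28 min
Tue: 7:21 AM–4:18 PM = 8 h 57 min; less 30 min break → 8 h 27 min
Wed: 7:19 AM–2:49 PM = 7 h 30 min; less 30 min break → 7 h 0 min
Thu: 11:30 AM–6:04 PM = 6 h 34 min; less 30 min break → 6 h 4 min
Fri: 8:56 AM–4:10 PM = 7 h 14 min; less 30 min break → 6 h 44 min
Total: 6 h 28 min + 8 h 27 min + 7 h 0 min + 6 h 4 min + 6 h 44 min = 34 h 43 min.

34.72 hours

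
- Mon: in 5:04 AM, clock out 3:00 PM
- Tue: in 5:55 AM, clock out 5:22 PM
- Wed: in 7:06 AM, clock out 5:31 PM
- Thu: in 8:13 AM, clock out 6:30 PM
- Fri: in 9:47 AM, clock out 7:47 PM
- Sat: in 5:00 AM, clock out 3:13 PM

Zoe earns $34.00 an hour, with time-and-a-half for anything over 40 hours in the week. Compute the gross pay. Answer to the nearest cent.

$2497.30

Mon: 5:04 AM–3:00 PM = 9 h 56 min
Tue: 5:55 AM–5:22 PM = 11 h 27 min
Wed: 7:06 AM–5:31 PM = 10 h 25 min
Thu: 8:13 AM–6:30 PM = 10 h 17 min
Fri: 9:47 AM–7:47 PM = 10 h 0 min
Sat: 5:00 AM–3:13 PM = 10 h 13 min
Total worked: 62 h 18 min = 3738 min.
Regular 40 h 0 min = 2400 min at $34.00/h; overtime 22 h 18 min = 1338 min at $51.00/h.
Pay = (2400 × $34.00 + 1338 × $51.00) ÷ 60 = $2497.30.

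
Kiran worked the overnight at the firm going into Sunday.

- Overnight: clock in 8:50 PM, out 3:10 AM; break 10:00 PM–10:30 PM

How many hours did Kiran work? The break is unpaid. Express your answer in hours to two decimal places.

5.83 hours

Overnight: 8:50 PM → midnight = 3 h 10 min; midnight → 3:10 AM = 3 h 10 min; span 6 h 20 min; less 30 min break → 5 h 50 min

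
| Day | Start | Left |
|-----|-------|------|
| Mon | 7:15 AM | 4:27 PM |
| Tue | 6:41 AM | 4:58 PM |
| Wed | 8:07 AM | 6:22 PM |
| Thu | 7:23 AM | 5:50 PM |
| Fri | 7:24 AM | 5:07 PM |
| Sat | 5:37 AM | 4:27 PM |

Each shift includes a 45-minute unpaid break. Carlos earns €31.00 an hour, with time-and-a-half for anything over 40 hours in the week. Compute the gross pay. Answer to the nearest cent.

Mon: 7:15 AM–4:27 PM = 9 h 12 min; less 45 min break → 8 h 27 min
Tue: 6:41 AM–4:58 PM = 10 h 17 min; less 45 min break → 9 h 32 min
Wed: 8:07 AM–6:22 PM = 10 h 15 min; less 45 min break → 9 h 30 min
Thu: 7:23 AM–5:50 PM = 10 h 27 min; less 45 min break → 9 h 42 min
Fri: 7:24 AM–5:07 PM = 9 h 43 min; less 45 min break → 8 h 58 min
Sat: 5:37 AM–4:27 PM = 10 h 50 min; less 45 min break → 10 h 5 min
Total worked: 56 h 14 min = 3374 min.
Regular 40 h 0 min = 2400 min at €31.00/h; overtime 16 h 14 min = 974 min at €46.50/h.
Pay = (2400 × €31.00 + 974 × €46.50) ÷ 60 = €1994.85.

€1994.85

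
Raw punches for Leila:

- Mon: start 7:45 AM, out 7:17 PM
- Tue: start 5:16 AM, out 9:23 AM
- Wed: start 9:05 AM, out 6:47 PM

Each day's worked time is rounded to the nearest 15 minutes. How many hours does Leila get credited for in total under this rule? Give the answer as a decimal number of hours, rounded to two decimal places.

Mon: 7:45 AM–7:17 PM = 11 h 32 min → rounds to 11 h 30 min
Tue: 5:16 AM–9:23 AM = 4 h 7 min → rounds to 4 h 0 min
Wed: 9:05 AM–6:47 PM = 9 h 42 min → rounds to 9 h 45 min
Total credited: 25 h 15 min.

25.25 hours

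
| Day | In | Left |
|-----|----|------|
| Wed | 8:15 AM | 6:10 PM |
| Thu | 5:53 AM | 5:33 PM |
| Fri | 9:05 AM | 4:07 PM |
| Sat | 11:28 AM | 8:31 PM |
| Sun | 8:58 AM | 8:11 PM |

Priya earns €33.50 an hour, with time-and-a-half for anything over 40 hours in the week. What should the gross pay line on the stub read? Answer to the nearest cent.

Wed: 8:15 AM–6:10 PM = 9 h 55 min
Thu: 5:53 AM–5:33 PM = 11 h 40 min
Fri: 9:05 AM–4:07 PM = 7 h 2 min
Sat: 11:28 AM–8:31 PM = 9 h 3 min
Sun: 8:58 AM–8:11 PM = 11 h 13 min
Total worked: 48 h 53 min = 2933 min.
Regular 40 h 0 min = 2400 min at €33.50/h; overtime 8 h 53 min = 533 min at €50.25/h.
Pay = (2400 × €33.50 + 533 × €50.25) ÷ 60 = €1786.39.

€1786.39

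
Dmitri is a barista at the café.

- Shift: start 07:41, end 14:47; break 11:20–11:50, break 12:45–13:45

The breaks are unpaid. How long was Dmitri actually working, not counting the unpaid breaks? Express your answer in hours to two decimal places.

5.60 hours

Shift: 07:41–14:47 = 7 h 6 min; less 90 min break → 5 h 36 min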